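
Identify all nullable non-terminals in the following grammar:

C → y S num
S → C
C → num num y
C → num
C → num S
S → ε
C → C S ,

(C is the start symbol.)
{ 'S' }

A non-terminal is nullable if it can derive ε (the empty string): either it has an ε-production, or it has a production whose right-hand side consists entirely of nullable non-terminals.

ε-productions: S → ε
So S is immediately nullable.
No further non-terminal can be added: every production for the remaining non-terminals contains a terminal or a non-nullable non-terminal.
Nullable = { 'S' }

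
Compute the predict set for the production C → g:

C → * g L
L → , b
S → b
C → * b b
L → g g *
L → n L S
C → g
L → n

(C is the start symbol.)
{ 'g' }

PREDICT(C → g) = (FIRST(RHS) \ {ε}) ∪ (FOLLOW(C) if ε ∈ FIRST(RHS), i.e. RHS ⇒* ε)
FIRST(g) = { 'g' }
ε ∉ FIRST(g), so FOLLOW(C) is not added.
PREDICT(C → g) = { 'g' }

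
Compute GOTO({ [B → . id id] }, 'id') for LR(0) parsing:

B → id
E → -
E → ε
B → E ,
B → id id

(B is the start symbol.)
{ [B → id . id] }

GOTO(I, 'id') = CLOSURE({ [A → αX.β] : [A → α.Xβ] ∈ I, X = 'id' })

Items with dot before 'id', with the dot advanced:
  [B → . id id] → [B → id . id]
Closure adds nothing (no advanced item has the dot before a non-terminal).

GOTO = { [B → id . id] }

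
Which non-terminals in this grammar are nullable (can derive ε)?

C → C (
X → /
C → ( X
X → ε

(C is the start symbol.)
A non-terminal is nullable if it can derive ε (the empty string): either it has an ε-production, or it has a production whose right-hand side consists entirely of nullable non-terminals.

ε-productions: X → ε
So X is immediately nullable.
No further non-terminal can be added: every production for the remaining non-terminals contains a terminal or a non-nullable non-terminal.
Nullable = { 'X' }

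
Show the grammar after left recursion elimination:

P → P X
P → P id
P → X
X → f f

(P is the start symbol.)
P is directly left-recursive. The standard transformation for
  A → A α₁ | ... | A α_m | β₁ | ... | β_n
is
  A  → β₁ A' | ... | β_n A'
  A' → α₁ A' | ... | α_m A' | ε

P → X becomes P → X P'
P → P X becomes P' → X P'
P → P id becomes P' → id P'
Add P' → ε

Productions for other non-terminals are unchanged:
  X → f f

Resulting grammar:
P → X P'
P' → X P'
P' → id P'
P' → ε
X → f f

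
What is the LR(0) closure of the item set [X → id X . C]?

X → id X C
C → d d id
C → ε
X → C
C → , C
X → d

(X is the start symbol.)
To compute CLOSURE, for each item [A → α.Bβ] where B is a non-terminal, add [B → .γ] for all productions B → γ; repeat for the newly added items until nothing changes.

Start with: [X → id X . C]
  [X → id X . C] has the dot before C: add [C → . d d id], [C → .], [C → . , C]
No further items can be added.

CLOSURE = { [C → . , C], [C → . d d id], [C → .], [X → id X . C] }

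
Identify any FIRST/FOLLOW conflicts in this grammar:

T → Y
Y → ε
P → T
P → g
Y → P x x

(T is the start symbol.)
A FIRST/FOLLOW conflict occurs when a non-terminal N has a nullable alternative N → β (β ⇒* ε) and another alternative N → α with FIRST(α) ∩ FOLLOW(N) ≠ ∅: on such a lookahead the parser cannot decide between expanding α and letting N vanish via β.

Nullable non-terminals: P, T, Y.
FIRST sets used below: FIRST(T) = { 'g', 'x', ε }, FIRST(P) = { 'g', 'x', ε }

P: nullable alternative(s) P → T; FOLLOW(P) = { 'x' }
  P → T: FIRST \ {ε} = { 'g', 'x' } — this is the only nullable alternative, skip
  P → g: FIRST \ {ε} = { 'g' } — disjoint from FOLLOW(P)
T has a nullable alternative but only one production, so nothing to check.

Y: nullable alternative(s) Y → ε; FOLLOW(Y) = { $, 'x' }
  Y → ε: FIRST \ {ε} = { } — this is the only nullable alternative, skip
  Y → P x x: FIRST \ {ε} = { 'g', 'x' } — overlaps FOLLOW(Y) on { 'x' }: CONFLICT

So the grammar has 1 FIRST/FOLLOW conflict (marked CONFLICT above).

Answer: Yes. Y → P x x with FOLLOW(Y) on { 'x' }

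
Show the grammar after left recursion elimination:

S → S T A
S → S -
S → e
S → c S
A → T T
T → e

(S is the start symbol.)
S → e S'
S → c S S'
S' → T A S'
S' → - S'
S' → ε
A → T T
T → e

S is directly left-recursive. The standard transformation for
  A → A α₁ | ... | A α_m | β₁ | ... | β_n
is
  A  → β₁ A' | ... | β_n A'
  A' → α₁ A' | ... | α_m A' | ε

S → e becomes S → e S'
S → c S becomes S → c S S'
S → S T A becomes S' → T A S'
S → S - becomes S' → - S'
Add S' → ε

Productions for other non-terminals are unchanged:
  A → T T
  T → e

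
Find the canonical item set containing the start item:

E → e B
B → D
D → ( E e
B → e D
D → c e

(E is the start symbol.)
{ [E → . e B], [E' → . E] }

First, augment the grammar with E' → E
I₀ = CLOSURE({ [E' → . E] }):
  [E' → . E] has the dot before E: add [E → . e B]
No further items can be added.

I₀ = { [E → . e B], [E' → . E] }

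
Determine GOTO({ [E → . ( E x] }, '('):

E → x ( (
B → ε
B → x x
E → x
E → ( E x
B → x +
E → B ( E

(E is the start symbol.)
GOTO(I, '(') = CLOSURE({ [A → αX.β] : [A → α.Xβ] ∈ I, X = '(' })

Items with dot before '(', with the dot advanced:
  [E → . ( E x] → [E → ( . E x]
Closure of the advanced items:
  [E → ( . E x] has the dot before E: add [E → . x ( (], [E → . x], [E → . ( E x], [E → . B ( E]
  [E → . B ( E] has the dot before B: add [B → .], [B → . x x], [B → . x +]

GOTO = { [B → . x +], [B → . x x], [B → .], [E → ( . E x], [E → . ( E x], [E → . B ( E], [E → . x ( (], [E → . x] }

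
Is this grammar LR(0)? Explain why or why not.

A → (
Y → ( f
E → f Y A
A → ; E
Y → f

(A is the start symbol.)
Augment with A' → A and build the canonical LR(0) collection (I0 = CLOSURE({[A' → . A]}), then GOTO on every symbol after a dot until no new states appear). It has 11 states:
  I0: { [A → . (], [A → . ; E], [A' → . A] }  — shift
  I1: { [A → ( .] }  — reduce
  I2: { [A → ; . E], [E → . f Y A] }  — shift
  I3: { [A' → A .] }  — accept
  I4: { [A → ; E .] }  — reduce
  I5: { [E → f . Y A], [Y → . ( f], [Y → . f] }  — shift
  I6: { [Y → ( . f] }  — shift
  I7: { [A → . (], [A → . ; E], [E → f Y . A] }  — shift
  I8: { [Y → f .] }  — reduce
  I9: { [E → f Y A .] }  — reduce
  I10: { [Y → ( f .] }  — reduce

Every state is either a pure shift/goto state or contains exactly one complete item and nothing to shift — no conflicts. The grammar is LR(0).

Answer: Yes, the grammar is LR(0)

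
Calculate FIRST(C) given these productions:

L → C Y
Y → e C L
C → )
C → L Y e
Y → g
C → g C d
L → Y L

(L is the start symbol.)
{ ')', 'e', 'g' }

To compute FIRST(C), examine every production with C on the left-hand side, reading each right-hand side left to right until a non-nullable symbol is reached.

FIRST sets of the other non-terminals involved (by the same procedure, iterated to a fixed point):
  FIRST(L) = { ')', 'e', 'g' }

From C → ):
  - ')' is a terminal: add ')' and stop
From C → L Y e:
  - L is a non-terminal: add FIRST(L) \ {ε} = { ')', 'e', 'g' }
    L is not nullable, so stop
From C → g C d:
  - g is a terminal: add 'g' and stop

Collecting: FIRST(C) = { ')', 'e', 'g' }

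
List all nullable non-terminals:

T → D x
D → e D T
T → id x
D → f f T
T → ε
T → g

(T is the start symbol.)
ε-productions: T → ε
So T is immediately nullable.
No further non-terminal can be added: every production for the remaining non-terminals contains a terminal or a non-nullable non-terminal.
Nullable = { 'T' }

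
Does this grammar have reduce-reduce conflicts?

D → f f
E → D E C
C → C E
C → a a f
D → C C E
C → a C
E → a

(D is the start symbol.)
Yes — I15: [C → C E .] vs [D → C C E .]

A reduce-reduce conflict occurs when an LR(0) state has two complete items [A → α .] and [B → β .] — both call for a reduction, and with no lookahead the parser cannot choose between them.

Augment with D' → D and build the canonical LR(0) collection (I0 = CLOSURE({[D' → . D]}), then GOTO on every symbol after a dot until no new states appear). It has 16 states:
  I0: { [C → . C E], [C → . a C], [C → . a a f], [D → . C C E], [D → . f f], [D' → . D] }  — shift
  I1: { [C → . C E], [C → . a C], [C → . a a f], [C → C . E], [D → . C C E], [D → . f f], [D → C . C E], [E → . D E C], [E → . a] }  — shift
  I2: { [D' → D .] }  — accept
  I3: { [C → . C E], [C → . a C], [C → . a a f], [C → a . C], [C → a . a f] }  — shift
  I4: { [D → f . f] }  — shift
  I5: { [D → f f .] }  — reduce
  I6: { [C → . C E], [C → . a C], [C → . a a f], [C → C . E], [C → a C .], [D → . C C E], [D → . f f], [E → . D E C], [E → . a] }  — shift, reduce
  I7: { [C → . C E], [C → . a C], [C → . a a f], [C → a . C], [C → a . a f], [C → a a . f] }  — shift
  I8: { [C → a a f .] }  — reduce
  I9: { [C → . C E], [C → . a C], [C → . a a f], [D → . C C E], [D → . f f], [E → . D E C], [E → . a], [E → D . E C] }  — shift
  I10: { [C → C E .] }  — reduce
  I11: { [C → . C E], [C → . a C], [C → . a a f], [C → a . C], [C → a . a f], [E → a .] }  — shift, reduce
  I12: { [C → . C E], [C → . a C], [C → . a a f], [E → D E . C] }  — shift
  I13: { [C → . C E], [C → . a C], [C → . a a f], [C → C . E], [D → . C C E], [D → . f f], [E → . D E C], [E → . a], [E → D E C .] }  — shift, reduce
  I14: { [C → . C E], [C → . a C], [C → . a a f], [C → C . E], [D → . C C E], [D → . f f], [D → C . C E], [D → C C . E], [E → . D E C], [E → . a] }  — shift
  I15: { [C → C E .], [D → C C E .] }  — 2 reduces

I15 contains complete items [C → C E .], [D → C C E .] — reduce-reduce conflict.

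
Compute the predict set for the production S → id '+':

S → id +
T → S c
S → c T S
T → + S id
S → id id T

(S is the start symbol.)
{ 'id' }

PREDICT(S → id '+') = (FIRST(RHS) \ {ε}) ∪ (FOLLOW(S) if ε ∈ FIRST(RHS), i.e. RHS ⇒* ε)
FIRST(id '+') = { 'id' }
ε ∉ FIRST(id '+'), so FOLLOW(S) is not added.
PREDICT(S → id '+') = { 'id' }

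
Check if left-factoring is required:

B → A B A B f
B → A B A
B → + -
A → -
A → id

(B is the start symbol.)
Yes, B has productions with common prefix 'A B A'

Left-factoring is needed when two productions for the same non-terminal
share a common prefix on the right-hand side.

Productions for B:
  B → A B A B f
  B → A B A
  B → + -
Productions for A:
  A → -
  A → id

Found common prefix 'A B A' in productions for B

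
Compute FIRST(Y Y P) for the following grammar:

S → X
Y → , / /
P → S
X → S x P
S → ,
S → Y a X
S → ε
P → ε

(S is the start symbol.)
FIRST sets of the non-terminals involved (from the grammar, by fixed-point iteration):
  FIRST(Y) = { ',' }

To compute FIRST(Y Y P), process the symbols left to right:
Symbol Y is a non-terminal. Add FIRST(Y) \ {ε} = { ',' }
Y is not nullable (ε ∉ FIRST(Y)), so stop here.
FIRST(Y Y P) = { ',' }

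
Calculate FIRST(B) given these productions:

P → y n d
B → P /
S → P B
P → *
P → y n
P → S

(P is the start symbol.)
{ '*', 'y' }

FIRST sets of the other non-terminals involved (by the same procedure, iterated to a fixed point):
  FIRST(P) = { '*', 'y' }

From B → P /:
  - P is a non-terminal: add FIRST(P) \ {ε} = { '*', 'y' }
    P is not nullable, so stop

Collecting: FIRST(B) = { '*', 'y' }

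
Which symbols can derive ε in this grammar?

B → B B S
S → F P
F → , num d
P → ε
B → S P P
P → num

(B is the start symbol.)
{ 'P' }

ε-productions: P → ε
So P is immediately nullable.
No further non-terminal can be added: every production for the remaining non-terminals contains a terminal or a non-nullable non-terminal.
Nullable = { 'P' }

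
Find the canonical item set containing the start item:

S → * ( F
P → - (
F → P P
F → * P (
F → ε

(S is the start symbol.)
First, augment the grammar with S' → S
I₀ = CLOSURE({ [S' → . S] }):
  [S' → . S] has the dot before S: add [S → . * ( F]
No further items can be added.

I₀ = { [S → . * ( F], [S' → . S] }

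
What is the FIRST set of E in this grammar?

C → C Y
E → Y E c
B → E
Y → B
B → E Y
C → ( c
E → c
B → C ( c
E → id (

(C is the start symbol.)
FIRST sets of the other non-terminals involved (by the same procedure, iterated to a fixed point):
  FIRST(Y) = { '(', 'c', 'id' }

From E → Y E c:
  - Y is a non-terminal: add FIRST(Y) \ {ε} = { '(', 'c', 'id' }
    Y is not nullable, so stop
From E → c:
  - c is a terminal: add 'c' and stop
From E → id (:
  - id is a terminal: add 'id' and stop

Collecting: FIRST(E) = { '(', 'c', 'id' }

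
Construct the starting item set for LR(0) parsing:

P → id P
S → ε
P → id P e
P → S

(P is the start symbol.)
{ [P → . S], [P → . id P e], [P → . id P], [P' → . P], [S → .] }

First, augment the grammar with P' → P
I₀ = CLOSURE({ [P' → . P] }):
  [P' → . P] has the dot before P: add [P → . id P], [P → . id P e], [P → . S]
  [P → . S] has the dot before S: add [S → .]
No further items can be added.

I₀ = { [P → . S], [P → . id P e], [P → . id P], [P' → . P], [S → .] }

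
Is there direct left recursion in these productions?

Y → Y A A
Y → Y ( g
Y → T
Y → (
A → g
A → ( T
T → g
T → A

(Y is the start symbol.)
Direct left recursion occurs when N → N α for some non-terminal N (the right-hand side begins with the left-hand side itself).

Y → Y A A: LEFT RECURSIVE (starts with Y)
Y → Y ( g: LEFT RECURSIVE (starts with Y)
Y → T: starts with T
Y → (: starts with '('
A → g: starts with g
A → ( T: starts with '('
T → g: starts with g
T → A: starts with A

The grammar has direct left recursion on: Y.

Answer: Yes, Y is left-recursive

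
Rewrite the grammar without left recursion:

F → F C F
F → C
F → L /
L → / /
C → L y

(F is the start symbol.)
F → C F'
F → L / F'
F' → C F F'
F' → ε
L → / /
C → L y

F is directly left-recursive. The standard transformation for
  A → A α₁ | ... | A α_m | β₁ | ... | β_n
is
  A  → β₁ A' | ... | β_n A'
  A' → α₁ A' | ... | α_m A' | ε

F → C becomes F → C F'
F → L / becomes F → L / F'
F → F C F becomes F' → C F F'
Add F' → ε

Productions for other non-terminals are unchanged:
  L → / /
  C → L y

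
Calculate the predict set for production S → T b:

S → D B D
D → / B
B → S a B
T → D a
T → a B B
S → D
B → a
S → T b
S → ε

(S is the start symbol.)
{ '/', 'a' }

PREDICT(S → T b) = (FIRST(RHS) \ {ε}) ∪ (FOLLOW(S) if ε ∈ FIRST(RHS), i.e. RHS ⇒* ε)
FIRST(T) = { '/', 'a' }
FIRST(T b) = { '/', 'a' }
ε ∉ FIRST(T b), so FOLLOW(S) is not added.
PREDICT(S → T b) = { '/', 'a' }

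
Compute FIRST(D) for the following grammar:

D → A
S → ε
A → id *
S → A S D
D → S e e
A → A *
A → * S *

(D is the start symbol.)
FIRST sets of the other non-terminals involved (by the same procedure, iterated to a fixed point):
  FIRST(A) = { '*', 'id' }
  FIRST(S) = { '*', 'id', ε }

From D → A:
  - A is a non-terminal: add FIRST(A) \ {ε} = { '*', 'id' }
    A is not nullable, so stop
From D → S e e:
  - S is a non-terminal: add FIRST(S) \ {ε} = { '*', 'id' }
    S is nullable, so continue to the next symbol
  - e is a terminal: add 'e' and stop

Collecting: FIRST(D) = { '*', 'e', 'id' }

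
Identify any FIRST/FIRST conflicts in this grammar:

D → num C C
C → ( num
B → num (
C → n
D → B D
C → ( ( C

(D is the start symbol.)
A FIRST/FIRST conflict occurs when two productions N → α and N → β for the same non-terminal have FIRST(α) ∩ FIRST(β) ≠ ∅ (with ε ∈ FIRST of a nullable right-hand side, so two nullable alternatives also conflict).

FIRST sets of the non-terminals at (or reachable through a nullable prefix from) the front of some alternative:
  FIRST(B) = { 'num' }

Productions for D:
  D → num C C: FIRST = { 'num' }
  D → B D: FIRST = { 'num' }
Productions for C:
  C → ( num: FIRST = { '(' }
  C → n: FIRST = { 'n' }
  C → ( ( C: FIRST = { '(' }
B has only one production, so no FIRST/FIRST conflict is possible there.

Conflict for D: D → num C C and D → B D
  Overlap: { 'num' }
Conflict for C: C → ( num and C → ( ( C
  Overlap: { '(' }

Answer: Yes. D → num C C / D → B D on { 'num' }; C → '(' num / C → '(' '(' C on { '(' }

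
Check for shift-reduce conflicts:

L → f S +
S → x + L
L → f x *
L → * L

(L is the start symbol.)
No shift-reduce conflicts

A shift-reduce conflict occurs when an LR(0) state has both:
  - a complete (reduce) item [A → α .] (dot at the end), and
  - a shift item [B → β . c γ] (dot before a terminal).

Augment with L' → L and build the canonical LR(0) collection (I0 = CLOSURE({[L' → . L]}), then GOTO on every symbol after a dot until no new states appear). It has 11 states:
  I0: { [L → . * L], [L → . f S +], [L → . f x *], [L' → . L] }  — shift
  I1: { [L → * . L], [L → . * L], [L → . f S +], [L → . f x *] }  — shift
  I2: { [L' → L .] }  — accept
  I3: { [L → f . S +], [L → f . x *], [S → . x + L] }  — shift
  I4: { [L → f S . +] }  — shift
  I5: { [L → f x . *], [S → x . + L] }  — shift
  I6: { [L → f x * .] }  — reduce
  I7: { [L → . * L], [L → . f S +], [L → . f x *], [S → x + . L] }  — shift
  I8: { [S → x + L .] }  — reduce
  I9: { [L → f S + .] }  — reduce
  I10: { [L → * L .] }  — reduce

No state contains both a complete item and a shift item.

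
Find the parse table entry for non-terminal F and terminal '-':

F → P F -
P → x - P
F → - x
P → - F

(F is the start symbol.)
To find M[F, '-'], we find productions for F where '-' is in the predict set (PREDICT(N → α) = (FIRST(α) \ {ε}) ∪ (FOLLOW(N) if α ⇒* ε)).

Relevant sets:
  FIRST(P) = { '-', 'x' }

F → P F -: PREDICT = { '-', 'x' }
  '-' is in predict set, so this production goes in M[F, '-']
F → - x: PREDICT = { '-' }
  '-' is in predict set, so this production goes in M[F, '-']

M[F, '-'] = F → P F -, F → - x  (a multiply-defined cell — the grammar is not LL(1))

Answer: F → P F -, F → - x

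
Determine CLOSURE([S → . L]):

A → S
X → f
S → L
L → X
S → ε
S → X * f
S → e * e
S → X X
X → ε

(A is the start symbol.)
To compute CLOSURE, for each item [A → α.Bβ] where B is a non-terminal, add [B → .γ] for all productions B → γ; repeat for the newly added items until nothing changes.

Start with: [S → . L]
  [S → . L] has the dot before L: add [L → . X]
  [L → . X] has the dot before X: add [X → . f], [X → .]
No further items can be added.

CLOSURE = { [L → . X], [S → . L], [X → . f], [X → .] }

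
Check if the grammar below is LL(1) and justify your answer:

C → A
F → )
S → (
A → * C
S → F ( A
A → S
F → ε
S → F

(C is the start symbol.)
A grammar is LL(1) if for each non-terminal N with multiple productions, the predict sets of those productions are pairwise disjoint, where PREDICT(N → α) = (FIRST(α) \ {ε}) ∪ (FOLLOW(N) if α ⇒* ε).

Relevant sets:
  FIRST(F) = { ')', ε }
  FIRST(S) = { '(', ')', ε }
  FOLLOW(F) = { $, '(' }
  FOLLOW(S) = { $ }
  FOLLOW(A) = { $ }

For F:
  PREDICT(F → ')') = { ')' }
  PREDICT(F → ε) = { $, '(' }
For S:
  PREDICT(S → '(') = { '(' }
  PREDICT(S → F '(' A) = { '(', ')' }
  PREDICT(S → F) = { $, ')' }
For A:
  PREDICT(A → '*' C) = { '*' }
  PREDICT(A → S) = { $, '(', ')' }
C has a single production, so nothing to check there.

Conflict found: Predict set conflict for S: { '(' }
The grammar is NOT LL(1).

Answer: No. Predict set conflict for S: { '(' }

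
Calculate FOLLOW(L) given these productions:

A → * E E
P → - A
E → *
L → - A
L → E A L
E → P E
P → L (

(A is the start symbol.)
In L → E A L: L is at the end; this adds FOLLOW(L) to itself — nothing new
In P → L (: L is followed by '(', add FIRST('(') \ {ε} = { '(' }

Taking the union: FOLLOW(L) = { '(' }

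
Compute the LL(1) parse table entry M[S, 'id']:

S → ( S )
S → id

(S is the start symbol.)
To find M[S, 'id'], we find productions for S where 'id' is in the predict set (PREDICT(N → α) = (FIRST(α) \ {ε}) ∪ (FOLLOW(N) if α ⇒* ε)).

S → ( S ): PREDICT = { '(' }
S → id: PREDICT = { 'id' }
  'id' is in predict set, so this production goes in M[S, 'id']

M[S, 'id'] = S → id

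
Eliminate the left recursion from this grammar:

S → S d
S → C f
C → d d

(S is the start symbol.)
S is directly left-recursive. The standard transformation for
  A → A α₁ | ... | A α_m | β₁ | ... | β_n
is
  A  → β₁ A' | ... | β_n A'
  A' → α₁ A' | ... | α_m A' | ε

S → C f becomes S → C f S'
S → S d becomes S' → d S'
Add S' → ε

Productions for other non-terminals are unchanged:
  C → d d

Resulting grammar:
S → C f S'
S' → d S'
S' → ε
C → d d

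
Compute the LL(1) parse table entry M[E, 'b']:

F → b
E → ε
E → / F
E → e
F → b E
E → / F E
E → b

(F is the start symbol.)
To find M[E, 'b'], we find productions for E where 'b' is in the predict set (PREDICT(N → α) = (FIRST(α) \ {ε}) ∪ (FOLLOW(N) if α ⇒* ε)).

Relevant sets:
  FOLLOW(E) = { $, '/', 'b', 'e' }

E → ε: PREDICT = { $, '/', 'b', 'e' }
  'b' is in predict set, so this production goes in M[E, 'b']
E → / F: PREDICT = { '/' }
E → e: PREDICT = { 'e' }
E → / F E: PREDICT = { '/' }
E → b: PREDICT = { 'b' }
  'b' is in predict set, so this production goes in M[E, 'b']

M[E, 'b'] = E → ε, E → b  (a multiply-defined cell — the grammar is not LL(1))

Answer: E → ε, E → b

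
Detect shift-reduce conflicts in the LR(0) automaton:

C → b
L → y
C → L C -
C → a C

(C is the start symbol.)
No shift-reduce conflicts

A shift-reduce conflict occurs when an LR(0) state has both:
  - a complete (reduce) item [A → α .] (dot at the end), and
  - a shift item [B → β . c γ] (dot before a terminal).

Augment with C' → C and build the canonical LR(0) collection (I0 = CLOSURE({[C' → . C]}), then GOTO on every symbol after a dot until no new states appear). It has 9 states:
  I0: { [C → . L C -], [C → . a C], [C → . b], [C' → . C], [L → . y] }  — shift
  I1: { [C' → C .] }  — accept
  I2: { [C → . L C -], [C → . a C], [C → . b], [C → L . C -], [L → . y] }  — shift
  I3: { [C → . L C -], [C → . a C], [C → . b], [C → a . C], [L → . y] }  — shift
  I4: { [C → b .] }  — reduce
  I5: { [L → y .] }  — reduce
  I6: { [C → a C .] }  — reduce
  I7: { [C → L C . -] }  — shift
  I8: { [C → L C - .] }  — reduce

No state contains both a complete item and a shift item.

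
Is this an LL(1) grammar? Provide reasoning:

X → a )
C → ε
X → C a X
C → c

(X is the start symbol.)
No. Predict set conflict for X: { 'a' }

Relevant sets:
  FIRST(C) = { 'c', ε }
  FOLLOW(C) = { 'a' }

For X:
  PREDICT(X → a ')') = { 'a' }
  PREDICT(X → C a X) = { 'a', 'c' }
For C:
  PREDICT(C → ε) = { 'a' }
  PREDICT(C → c) = { 'c' }

Conflict found: Predict set conflict for X: { 'a' }
The grammar is NOT LL(1).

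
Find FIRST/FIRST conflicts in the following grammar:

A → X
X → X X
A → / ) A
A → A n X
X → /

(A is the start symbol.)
Yes. A → X / A → '/' ')' A on { '/' }; A → X / A → A n X on { '/' }; A → '/' ')' A / A → A n X on { '/' }; X → X X / X → '/' on { '/' }

A FIRST/FIRST conflict occurs when two productions N → α and N → β for the same non-terminal have FIRST(α) ∩ FIRST(β) ≠ ∅ (with ε ∈ FIRST of a nullable right-hand side, so two nullable alternatives also conflict).

FIRST sets of the non-terminals at (or reachable through a nullable prefix from) the front of some alternative:
  FIRST(X) = { '/' }
  FIRST(A) = { '/' }

Productions for A:
  A → X: FIRST = { '/' }
  A → / ) A: FIRST = { '/' }
  A → A n X: FIRST = { '/' }
Productions for X:
  X → X X: FIRST = { '/' }
  X → /: FIRST = { '/' }

Conflict for A: A → X and A → / ) A
  Overlap: { '/' }
Conflict for A: A → X and A → A n X
  Overlap: { '/' }
Conflict for A: A → / ) A and A → A n X
  Overlap: { '/' }
Conflict for X: X → X X and X → /
  Overlap: { '/' }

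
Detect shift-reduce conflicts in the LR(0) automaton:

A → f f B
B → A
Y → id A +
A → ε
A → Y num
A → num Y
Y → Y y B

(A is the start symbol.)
Yes — I0: [A → .] vs [A → . f f B]; I4: [A → .] vs [A → . f f B]; I6: [A → num Y .] vs [Y → Y . y B]; I7: [A → .] vs [A → . f f B]; I12: [A → .] vs [A → . f f B]

A shift-reduce conflict occurs when an LR(0) state has both:
  - a complete (reduce) item [A → α .] (dot at the end), and
  - a shift item [B → β . c γ] (dot before a terminal).

Augment with A' → A and build the canonical LR(0) collection (I0 = CLOSURE({[A' → . A]}), then GOTO on every symbol after a dot until no new states appear). It has 15 states:
  I0: { [A → . Y num], [A → . f f B], [A → . num Y], [A → .], [A' → . A], [Y → . Y y B], [Y → . id A +] }  — shift, reduce
  I1: { [A' → A .] }  — accept
  I2: { [A → Y . num], [Y → Y . y B] }  — shift
  I3: { [A → f . f B] }  — shift
  I4: { [A → . Y num], [A → . f f B], [A → . num Y], [A → .], [Y → . Y y B], [Y → . id A +], [Y → id . A +] }  — shift, reduce
  I5: { [A → num . Y], [Y → . Y y B], [Y → . id A +] }  — shift
  I6: { [A → num Y .], [Y → Y . y B] }  — shift, reduce
  I7: { [A → . Y num], [A → . f f B], [A → . num Y], [A → .], [B → . A], [Y → . Y y B], [Y → . id A +], [Y → Y y . B] }  — shift, reduce
  I8: { [B → A .] }  — reduce
  I9: { [Y → Y y B .] }  — reduce
  I10: { [Y → id A . +] }  — shift
  I11: { [Y → id A + .] }  — reduce
  I12: { [A → . Y num], [A → . f f B], [A → . num Y], [A → .], [A → f f . B], [B → . A], [Y → . Y y B], [Y → . id A +] }  — shift, reduce
  I13: { [A → f f B .] }  — reduce
  I14: { [A → Y num .] }  — reduce

I0 contains reduce item [A → .] and shift items [A → . f f B], [A → . num Y], [Y → . id A +] — shift-reduce conflict.
I4 contains reduce item [A → .] and shift items [A → . f f B], [A → . num Y], [Y → . id A +] — shift-reduce conflict.
I6 contains reduce item [A → num Y .] and shift item [Y → Y . y B] — shift-reduce conflict.
I7 contains reduce item [A → .] and shift items [A → . f f B], [A → . num Y], [Y → . id A +] — shift-reduce conflict.
I12 contains reduce item [A → .] and shift items [A → . f f B], [A → . num Y], [Y → . id A +] — shift-reduce conflict.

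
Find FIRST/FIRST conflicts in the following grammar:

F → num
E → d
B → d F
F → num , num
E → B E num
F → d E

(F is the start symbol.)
Yes. F → num / F → num ',' num on { 'num' }; E → d / E → B E num on { 'd' }

FIRST sets of the non-terminals at (or reachable through a nullable prefix from) the front of some alternative:
  FIRST(B) = { 'd' }

Productions for F:
  F → num: FIRST = { 'num' }
  F → num , num: FIRST = { 'num' }
  F → d E: FIRST = { 'd' }
Productions for E:
  E → d: FIRST = { 'd' }
  E → B E num: FIRST = { 'd' }
B has only one production, so no FIRST/FIRST conflict is possible there.

Conflict for F: F → num and F → num , num
  Overlap: { 'num' }
Conflict for E: E → d and E → B E num
  Overlap: { 'd' }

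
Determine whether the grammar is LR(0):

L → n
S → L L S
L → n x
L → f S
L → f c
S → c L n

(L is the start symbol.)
No. Shift-reduce conflict between [L → n .] and [L → n . x]

Augment with L' → L and build the canonical LR(0) collection (I0 = CLOSURE({[L' → . L]}), then GOTO on every symbol after a dot until no new states appear). It has 13 states:
  I0: { [L → . f S], [L → . f c], [L → . n x], [L → . n], [L' → . L] }  — shift
  I1: { [L' → L .] }  — accept
  I2: { [L → . f S], [L → . f c], [L → . n x], [L → . n], [L → f . S], [L → f . c], [S → . L L S], [S → . c L n] }  — shift
  I3: { [L → n . x], [L → n .] }  — shift, reduce
  I4: { [L → n x .] }  — reduce
  I5: { [L → . f S], [L → . f c], [L → . n x], [L → . n], [S → L . L S] }  — shift
  I6: { [L → f S .] }  — reduce
  I7: { [L → . f S], [L → . f c], [L → . n x], [L → . n], [L → f c .], [S → c . L n] }  — shift, reduce
  I8: { [S → c L . n] }  — shift
  I9: { [S → c L n .] }  — reduce
  I10: { [L → . f S], [L → . f c], [L → . n x], [L → . n], [S → . L L S], [S → . c L n], [S → L L . S] }  — shift
  I11: { [S → L L S .] }  — reduce
  I12: { [L → . f S], [L → . f c], [L → . n x], [L → . n], [S → c . L n] }  — shift

Conflict in state I3:
  Shift-reduce conflict between [L → n .] and [L → n . x]
So the grammar is NOT LR(0).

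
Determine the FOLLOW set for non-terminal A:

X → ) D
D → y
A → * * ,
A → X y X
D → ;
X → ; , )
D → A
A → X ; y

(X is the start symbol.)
To compute FOLLOW(A), find every occurrence of A on a right-hand side N → α A β: add FIRST(β) \ {ε}, and if β is empty or nullable also add FOLLOW(N). Iterate to a fixed point.

In D → A: A is at the end, add FOLLOW(D)

The FOLLOW sets referred to above (computed the same way, to a fixed point):
  FOLLOW(D) = { $, ';', 'y' }

Taking the union: FOLLOW(A) = { $, ';', 'y' }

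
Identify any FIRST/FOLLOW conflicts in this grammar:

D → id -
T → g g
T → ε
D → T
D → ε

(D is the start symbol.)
A FIRST/FOLLOW conflict occurs when a non-terminal N has a nullable alternative N → β (β ⇒* ε) and another alternative N → α with FIRST(α) ∩ FOLLOW(N) ≠ ∅: on such a lookahead the parser cannot decide between expanding α and letting N vanish via β.

Nullable non-terminals: D, T.
FIRST sets used below: FIRST(T) = { 'g', ε }

D: nullable alternative(s) D → T, D → ε; FOLLOW(D) = { $ }
  D → id -: FIRST \ {ε} = { 'id' } — disjoint from FOLLOW(D)
  D → T: FIRST \ {ε} = { 'g' } — disjoint from FOLLOW(D)
  D → ε: FIRST \ {ε} = { } — disjoint from FOLLOW(D)

T: nullable alternative(s) T → ε; FOLLOW(T) = { $ }
  T → g g: FIRST \ {ε} = { 'g' } — disjoint from FOLLOW(T)
  T → ε: FIRST \ {ε} = { } — this is the only nullable alternative, skip

No FIRST/FOLLOW conflicts found.

Answer: No FIRST/FOLLOW conflicts.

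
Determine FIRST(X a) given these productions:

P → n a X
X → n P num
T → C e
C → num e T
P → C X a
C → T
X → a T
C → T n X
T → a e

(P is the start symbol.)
FIRST sets of the non-terminals involved (from the grammar, by fixed-point iteration):
  FIRST(X) = { 'a', 'n' }

To compute FIRST(X a), process the symbols left to right:
Symbol X is a non-terminal. Add FIRST(X) \ {ε} = { 'a', 'n' }
X is not nullable (ε ∉ FIRST(X)), so stop here.
FIRST(X a) = { 'a', 'n' }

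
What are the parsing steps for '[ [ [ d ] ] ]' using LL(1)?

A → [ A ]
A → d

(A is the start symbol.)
Stack is shown with the top on the left.

Stack        Input            Action
------------------------------------
A $          [ [ [ d ] ] ] $  output A → [ A ]
[ A ] $      [ [ [ d ] ] ] $  match '['
A ] $        [ [ d ] ] ] $    output A → [ A ]
[ A ] ] $    [ [ d ] ] ] $    match '['
A ] ] $      [ d ] ] ] $      output A → [ A ]
[ A ] ] ] $  [ d ] ] ] $      match '['
A ] ] ] $    d ] ] ] $        output A → d
d ] ] ] $    d ] ] ] $        match 'd'
] ] ] $      ] ] ] $          match ']'
] ] $        ] ] $            match ']'
] $          ] $              match ']'
$            $                accept

The string is accepted.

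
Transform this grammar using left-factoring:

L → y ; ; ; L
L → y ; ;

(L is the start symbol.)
L → y ; ; L'
L' → ; L
L' → ε

Left-factoring transforms A → αβ₁ | αβ₂ into A → αA' and A' → β₁ | β₂
(α is the longest common prefix among the alternatives). Repeat until
no nonterminal has two alternatives with a common prefix.

Round 1: L has alternatives sharing prefix 'y ; ;'. Introduce L': L → y ; ; L'
  Add: L' → ; L
  Add: L' → ε

No remaining common prefixes — done.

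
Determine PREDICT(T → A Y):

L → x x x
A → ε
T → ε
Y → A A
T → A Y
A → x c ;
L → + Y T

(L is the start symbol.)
{ $, 'x' }

PREDICT(T → A Y) = (FIRST(RHS) \ {ε}) ∪ (FOLLOW(T) if ε ∈ FIRST(RHS), i.e. RHS ⇒* ε)
FIRST(A) = { 'x', ε }
FIRST(Y) = { 'x', ε }
FIRST(A Y) = { 'x', ε }
ε ∈ FIRST(A Y) (the right-hand side is nullable), so add FOLLOW(T) = { $ }
PREDICT(T → A Y) = { $, 'x' }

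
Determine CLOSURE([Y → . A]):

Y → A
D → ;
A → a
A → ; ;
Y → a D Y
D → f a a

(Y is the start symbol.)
{ [A → . ; ;], [A → . a], [Y → . A] }

To compute CLOSURE, for each item [A → α.Bβ] where B is a non-terminal, add [B → .γ] for all productions B → γ; repeat for the newly added items until nothing changes.

Start with: [Y → . A]
  [Y → . A] has the dot before A: add [A → . a], [A → . ; ;]
No further items can be added.

CLOSURE = { [A → . ; ;], [A → . a], [Y → . A] }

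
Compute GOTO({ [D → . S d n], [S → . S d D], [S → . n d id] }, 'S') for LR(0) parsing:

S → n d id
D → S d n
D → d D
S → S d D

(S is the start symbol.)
GOTO(I, 'S') = CLOSURE({ [A → αX.β] : [A → α.Xβ] ∈ I, X = 'S' })

Items with dot before 'S', with the dot advanced:
  [D → . S d n] → [D → S . d n]
  [S → . S d D] → [S → S . d D]
Closure adds nothing (no advanced item has the dot before a non-terminal).

GOTO = { [D → S . d n], [S → S . d D] }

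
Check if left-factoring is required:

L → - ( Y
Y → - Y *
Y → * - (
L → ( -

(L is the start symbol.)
Left-factoring is needed when two productions for the same non-terminal
share a common prefix on the right-hand side.

Productions for L:
  L → - ( Y
  L → ( -
Productions for Y:
  Y → - Y *
  Y → * - (

No common prefixes found.

Answer: No, left-factoring is not needed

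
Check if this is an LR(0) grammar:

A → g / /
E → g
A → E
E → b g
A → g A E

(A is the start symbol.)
A grammar is LR(0) if no state in the canonical LR(0) collection has:
  - both a shift item (dot before a terminal) and a complete item (shift-reduce conflict), or
  - two or more complete items (reduce-reduce conflict; the accept item [A' → A .] counts as a complete item here).

Augment with A' → A and build the canonical LR(0) collection (I0 = CLOSURE({[A' → . A]}), then GOTO on every symbol after a dot until no new states appear). It has 11 states:
  I0: { [A → . E], [A → . g / /], [A → . g A E], [A' → . A], [E → . b g], [E → . g] }  — shift
  I1: { [A' → A .] }  — accept
  I2: { [A → E .] }  — reduce
  I3: { [E → b . g] }  — shift
  I4: { [A → . E], [A → . g / /], [A → . g A E], [A → g . / /], [A → g . A E], [E → . b g], [E → . g], [E → g .] }  — shift, reduce
  I5: { [A → g / . /] }  — shift
  I6: { [A → g A . E], [E → . b g], [E → . g] }  — shift
  I7: { [A → g A E .] }  — reduce
  I8: { [E → g .] }  — reduce
  I9: { [A → g / / .] }  — reduce
  I10: { [E → b g .] }  — reduce

Conflict in state I4:
  Shift-reduce conflict between [E → g .] and [A → . g / /]
So the grammar is NOT LR(0).

Answer: No. Shift-reduce conflict between [E → g .] and [A → . g / /]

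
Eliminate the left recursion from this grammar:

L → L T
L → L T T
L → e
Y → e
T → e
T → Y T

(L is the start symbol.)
L → e L'
L' → T L'
L' → T T L'
L' → ε
Y → e
T → e
T → Y T

L is directly left-recursive. The standard transformation for
  A → A α₁ | ... | A α_m | β₁ | ... | β_n
is
  A  → β₁ A' | ... | β_n A'
  A' → α₁ A' | ... | α_m A' | ε

L → e becomes L → e L'
L → L T becomes L' → T L'
L → L T T becomes L' → T T L'
Add L' → ε

Productions for other non-terminals are unchanged:
  Y → e
  T → e
  T → Y T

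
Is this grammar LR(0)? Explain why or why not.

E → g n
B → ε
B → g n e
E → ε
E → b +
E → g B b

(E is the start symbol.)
No. Shift-reduce conflict between [E → .] and [E → . b +]

A grammar is LR(0) if no state in the canonical LR(0) collection has:
  - both a shift item (dot before a terminal) and a complete item (shift-reduce conflict), or
  - two or more complete items (reduce-reduce conflict; the accept item [E' → E .] counts as a complete item here).

Augment with E' → E and build the canonical LR(0) collection (I0 = CLOSURE({[E' → . E]}), then GOTO on every symbol after a dot until no new states appear). It has 11 states:
  I0: { [E → . b +], [E → . g B b], [E → . g n], [E → .], [E' → . E] }  — shift, reduce
  I1: { [E' → E .] }  — accept
  I2: { [E → b . +] }  — shift
  I3: { [B → . g n e], [B → .], [E → g . B b], [E → g . n] }  — shift, reduce
  I4: { [E → g B . b] }  — shift
  I5: { [B → g . n e] }  — shift
  I6: { [E → g n .] }  — reduce
  I7: { [B → g n . e] }  — shift
  I8: { [B → g n e .] }  — reduce
  I9: { [E → g B b .] }  — reduce
  I10: { [E → b + .] }  — reduce

Conflict in state I0:
  Shift-reduce conflict between [E → .] and [E → . b +]
So the grammar is NOT LR(0).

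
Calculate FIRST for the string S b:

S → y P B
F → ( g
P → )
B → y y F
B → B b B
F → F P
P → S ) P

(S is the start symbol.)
FIRST sets of the non-terminals involved (from the grammar, by fixed-point iteration):
  FIRST(S) = { 'y' }

To compute FIRST(S b), process the symbols left to right:
Symbol S is a non-terminal. Add FIRST(S) \ {ε} = { 'y' }
S is not nullable (ε ∉ FIRST(S)), so stop here.
FIRST(S b) = { 'y' }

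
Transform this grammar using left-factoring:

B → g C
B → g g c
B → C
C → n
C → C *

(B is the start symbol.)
Left-factoring transforms A → αβ₁ | αβ₂ into A → αA' and A' → β₁ | β₂
(α is the longest common prefix among the alternatives). Repeat until
no nonterminal has two alternatives with a common prefix.

Round 1: B has alternatives sharing prefix 'g'. Introduce B': B → g B'
  Add: B' → C
  Add: B' → g c

No remaining common prefixes — done.

Resulting grammar:
B → g B'
B' → C
B' → g c
B → C
C → n
C → C *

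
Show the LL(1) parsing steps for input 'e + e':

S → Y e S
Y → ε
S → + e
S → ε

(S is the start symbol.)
LL(1) parsing maintains a stack (initially the start symbol over $) and the input. At each step: if the stack top is a terminal, match it against the current input token; if it is a non-terminal N, replace it with the RHS of M[N, lookahead] (the unique production whose predict set contains the lookahead).

Stack is shown with the top on the left.

Stack    Input    Action
------------------------
S $      e + e $  output S → Y e S
Y e S $  e + e $  output Y → ε
e S $    e + e $  match 'e'
S $      + e $    output S → + e
+ e $    + e $    match '+'
e $      e $      match 'e'
$        $        accept

The string is accepted.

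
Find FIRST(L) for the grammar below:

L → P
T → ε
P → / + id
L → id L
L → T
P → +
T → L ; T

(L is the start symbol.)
{ '+', '/', ';', 'id', ε }

To compute FIRST(L), examine every production with L on the left-hand side, reading each right-hand side left to right until a non-nullable symbol is reached.

FIRST sets of the other non-terminals involved (by the same procedure, iterated to a fixed point):
  FIRST(P) = { '+', '/' }
  FIRST(T) = { '+', '/', ';', 'id', ε }

From L → P:
  - P is a non-terminal: add FIRST(P) \ {ε} = { '+', '/' }
    P is not nullable, so stop
From L → id L:
  - id is a terminal: add 'id' and stop
From L → T:
  - T is a non-terminal: add FIRST(T) \ {ε} = { '+', '/', ';', 'id' }
    T is nullable and nothing follows, so the whole right-hand side can vanish: ε ∈ FIRST(L)

Collecting: FIRST(L) = { '+', '/', ';', 'id', ε }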